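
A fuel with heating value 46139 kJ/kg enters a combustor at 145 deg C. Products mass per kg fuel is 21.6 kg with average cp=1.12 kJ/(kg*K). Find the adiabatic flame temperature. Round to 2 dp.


T_ad = T_in + Hc / (m_p * cp)
Denominator = 21.6 * 1.12 = 24.1920
Temperature rise = 46139 / 24.1920 = 1907.20 K
T_ad = 145 + 1907.20 = 2052.20 deg C


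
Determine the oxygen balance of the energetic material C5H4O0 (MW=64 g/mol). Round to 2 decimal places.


OB = -1600 * (2C + H/2 - O) / MW
Inner = 2*5 + 4/2 - 0 = 12.00
OB = -1600 * 12.00 / 64 = -300.00%


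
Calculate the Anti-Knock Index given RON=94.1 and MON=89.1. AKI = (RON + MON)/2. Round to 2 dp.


AKI = (RON + MON) / 2
AKI = (94.1 + 89.1) / 2
AKI = 183.2 / 2 = 91.60


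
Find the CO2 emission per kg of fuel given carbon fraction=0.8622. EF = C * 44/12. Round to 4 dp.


EF = C_frac * (M_CO2 / M_C)
EF = 0.8622 * (44/12)
EF = 0.8622 * 3.666667 = 3.1614 kg_CO2/kg_fuel


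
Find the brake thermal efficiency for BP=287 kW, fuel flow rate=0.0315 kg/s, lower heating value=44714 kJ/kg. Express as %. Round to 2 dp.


eta_BTE = (BP / (mf * LHV)) * 100
Denominator = 0.0315 * 44714 = 1408.4910 kW
eta_BTE = (287 / 1408.4910) * 100 = 20.38%


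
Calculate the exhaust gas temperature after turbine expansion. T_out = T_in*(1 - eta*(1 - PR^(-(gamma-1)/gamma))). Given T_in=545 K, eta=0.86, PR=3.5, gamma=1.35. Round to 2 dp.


T_out = T_in * (1 - eta * (1 - PR^(-(gamma-1)/gamma)))
Exponent = -(1.35-1)/1.35 = -0.25925926
PR^exp = 3.5^(-0.25925926) = 0.72267881
Factor = 1 - 0.86*(1 - 0.72267881) = 0.76150378
T_out = 545 * 0.76150378 = 415.02 K


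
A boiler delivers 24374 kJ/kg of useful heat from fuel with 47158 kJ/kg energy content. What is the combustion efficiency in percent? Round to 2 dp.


Efficiency = (Q_useful / Q_fuel) * 100
Efficiency = (24374 / 47158) * 100
Efficiency = 0.5169 * 100 = 51.69%


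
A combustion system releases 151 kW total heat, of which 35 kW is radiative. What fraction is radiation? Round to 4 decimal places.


f_rad = Q_rad / Q_total
f_rad = 35 / 151 = 0.2318


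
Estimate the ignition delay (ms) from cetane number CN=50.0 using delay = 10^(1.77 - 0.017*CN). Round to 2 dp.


delay = 10^(1.77 - 0.017*CN)
Exponent = 1.77 - 0.017*50.0 = 0.9200
delay = 10^0.9200 = 8.32 ms


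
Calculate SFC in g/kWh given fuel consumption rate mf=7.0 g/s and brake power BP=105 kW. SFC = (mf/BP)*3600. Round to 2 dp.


SFC = (mf / BP) * 3600
Rate = 7.0 / 105 = 0.066667 g/(s*kW)
SFC = 0.066667 * 3600 = 240.00 g/kWh


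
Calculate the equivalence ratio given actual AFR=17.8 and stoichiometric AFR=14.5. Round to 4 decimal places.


phi = AFR_stoich / AFR_actual
phi = 14.5 / 17.8 = 0.8146


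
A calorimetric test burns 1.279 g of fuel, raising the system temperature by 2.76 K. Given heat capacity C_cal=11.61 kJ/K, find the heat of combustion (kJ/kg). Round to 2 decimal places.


Hc = C_cal * delta_T / m_fuel
Q_released = 11.61 * 2.76 = 32.0436 kJ
m_fuel = 1.279 g = 1.279/1000 kg = 0.001279 kg
Hc = 32.0436 / 0.001279 = 25053.64 kJ/kg


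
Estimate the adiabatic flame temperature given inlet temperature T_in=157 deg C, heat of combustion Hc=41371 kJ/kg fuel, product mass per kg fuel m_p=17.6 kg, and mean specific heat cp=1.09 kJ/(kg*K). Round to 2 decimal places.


T_ad = T_in + Hc / (m_p * cp)
Denominator = 17.6 * 1.09 = 19.1840
Temperature rise = 41371 / 19.1840 = 2156.54 K
T_ad = 157 + 2156.54 = 2313.54 deg C


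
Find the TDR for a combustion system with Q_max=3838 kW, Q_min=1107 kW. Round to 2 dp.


TDR = Q_max / Q_min
TDR = 3838 / 1107 = 3.47


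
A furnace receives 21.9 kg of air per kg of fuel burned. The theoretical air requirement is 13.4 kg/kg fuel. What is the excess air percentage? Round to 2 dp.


Excess air = actual - stoichiometric = 21.9 - 13.4 = 8.50 kg/kg fuel
Excess air % = (excess / stoich) * 100 = (8.50 / 13.4) * 100 = 63.43%


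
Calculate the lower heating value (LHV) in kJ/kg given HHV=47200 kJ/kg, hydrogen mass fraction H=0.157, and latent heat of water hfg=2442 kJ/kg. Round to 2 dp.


LHV = HHV - hfg * 9 * H
Water correction = 2442 * 9 * 0.157 = 3450.546 kJ/kg
LHV = 47200 - 3450.546 = 43749.45 kJ/kg


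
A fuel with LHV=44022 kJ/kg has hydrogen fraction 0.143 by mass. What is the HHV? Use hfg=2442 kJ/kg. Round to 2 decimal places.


HHV = LHV + hfg * 9 * H
Water addition = 2442 * 9 * 0.143 = 3142.854 kJ/kg
HHV = 44022 + 3142.854 = 47164.85 kJ/kg


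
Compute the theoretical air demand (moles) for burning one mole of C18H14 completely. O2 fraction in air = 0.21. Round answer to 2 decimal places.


Balanced combustion: C18H14 + 21.5 O2 -> 18 CO2 + 7 H2O
O2 needed = C + H/4 = 18 + 14/4 = 21.50 moles
Air moles = O2 / 0.21 = 21.50 / 0.21 = 102.38 moles air


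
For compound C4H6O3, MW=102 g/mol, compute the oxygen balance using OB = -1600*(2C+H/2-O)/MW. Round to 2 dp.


OB = -1600 * (2C + H/2 - O) / MW
Inner = 2*4 + 6/2 - 3 = 8.00
OB = -1600 * 8.00 / 102 = -125.49%


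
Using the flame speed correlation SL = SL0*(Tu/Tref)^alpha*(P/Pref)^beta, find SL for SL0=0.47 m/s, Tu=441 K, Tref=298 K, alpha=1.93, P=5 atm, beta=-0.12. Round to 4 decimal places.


SL = SL0 * (Tu/Tref)^alpha * (P/Pref)^beta
T ratio = 441/298 = 1.47986577
(T ratio)^alpha = 1.47986577^1.93 = 2.130733
(P/Pref)^beta = 5^(-0.12) = 0.824373
SL = 0.47 * 2.130733 * 0.824373 = 0.8256 m/s


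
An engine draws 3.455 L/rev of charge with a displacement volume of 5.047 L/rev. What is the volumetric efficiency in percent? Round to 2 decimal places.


eta_v = (V_actual / V_disp) * 100
Ratio = 3.455 / 5.047 = 0.6846
eta_v = 0.6846 * 100 = 68.46%


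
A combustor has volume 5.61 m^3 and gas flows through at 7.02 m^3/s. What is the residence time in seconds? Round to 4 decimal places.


tau = V / Q_flow
tau = 5.61 / 7.02 = 0.7991 s


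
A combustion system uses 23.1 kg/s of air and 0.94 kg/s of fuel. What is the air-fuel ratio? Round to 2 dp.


AFR = m_air / m_fuel
AFR = 23.1 / 0.94 = 24.57


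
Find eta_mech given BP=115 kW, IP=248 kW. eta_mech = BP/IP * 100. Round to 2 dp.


eta_mech = (BP / IP) * 100
Ratio = 115 / 248 = 0.4637
eta_mech = 0.4637 * 100 = 46.37%


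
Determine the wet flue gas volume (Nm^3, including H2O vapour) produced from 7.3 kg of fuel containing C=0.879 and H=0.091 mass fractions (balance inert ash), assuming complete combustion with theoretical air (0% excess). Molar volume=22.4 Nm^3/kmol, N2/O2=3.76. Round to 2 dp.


Per kg fuel: CO2 = (C/12 kmol)*22.4 = (0.879/12)*22.4 = 1.64080 Nm^3
Per kg fuel: H2O = (H/2 kmol)*22.4 = (0.091/2)*22.4 = 1.01920 Nm^3
O2 needed per kg fuel = C/12 + H/4 = 0.879/12 + 0.091/4 = 0.09600000 kmol
Per kg fuel: N2 = O2*3.76*22.4 = 0.09600000*3.76*22.4 = 8.08550 Nm^3
Total per kg = 1.64080 + 1.01920 + 8.08550 = 10.74550 Nm^3
Total = 10.74550 * 7.3 = 78.44 Nm^3


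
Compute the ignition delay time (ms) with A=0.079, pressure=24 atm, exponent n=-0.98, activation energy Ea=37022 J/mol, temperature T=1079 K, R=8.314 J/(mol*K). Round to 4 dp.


tau = A * P^n * exp(Ea/(R*T))
P^n = 24^(-0.98) = 0.04440102
Ea/(R*T) = 37022/(8.314*1079) = 4.126942
exp(Ea/(R*T)) = 61.988101
tau = 0.079 * 0.04440102 * 61.988101 = 0.2174 ms


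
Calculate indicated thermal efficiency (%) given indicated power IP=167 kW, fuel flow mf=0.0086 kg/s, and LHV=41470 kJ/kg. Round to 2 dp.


eta_ith = (IP / (mf * LHV)) * 100
Denominator = 0.0086 * 41470 = 356.6420 kW
eta_ith = (167 / 356.6420) * 100 = 46.83%


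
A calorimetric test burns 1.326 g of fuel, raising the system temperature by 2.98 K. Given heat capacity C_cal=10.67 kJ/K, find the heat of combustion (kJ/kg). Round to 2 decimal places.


Hc = C_cal * delta_T / m_fuel
Q_released = 10.67 * 2.98 = 31.7966 kJ
m_fuel = 1.326 g = 1.326/1000 kg = 0.001326 kg
Hc = 31.7966 / 0.001326 = 23979.34 kJ/kg


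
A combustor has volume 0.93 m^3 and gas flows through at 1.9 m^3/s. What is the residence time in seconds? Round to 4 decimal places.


tau = V / Q_flow
tau = 0.93 / 1.9 = 0.4895 s


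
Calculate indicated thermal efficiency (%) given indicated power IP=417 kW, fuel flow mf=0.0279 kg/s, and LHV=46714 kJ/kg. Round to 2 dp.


eta_ith = (IP / (mf * LHV)) * 100
Denominator = 0.0279 * 46714 = 1303.3206 kW
eta_ith = (417 / 1303.3206) * 100 = 32.00%


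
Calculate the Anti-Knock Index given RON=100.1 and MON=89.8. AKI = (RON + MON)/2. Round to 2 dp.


AKI = (RON + MON) / 2
AKI = (100.1 + 89.8) / 2
AKI = 189.9 / 2 = 94.95


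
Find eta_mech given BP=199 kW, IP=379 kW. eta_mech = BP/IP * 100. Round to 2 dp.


eta_mech = (BP / IP) * 100
Ratio = 199 / 379 = 0.5251
eta_mech = 0.5251 * 100 = 52.51%


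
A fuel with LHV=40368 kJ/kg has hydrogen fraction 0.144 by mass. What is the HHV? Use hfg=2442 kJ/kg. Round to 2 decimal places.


HHV = LHV + hfg * 9 * H
Water addition = 2442 * 9 * 0.144 = 3164.832 kJ/kg
HHV = 40368 + 3164.832 = 43532.83 kJ/kg


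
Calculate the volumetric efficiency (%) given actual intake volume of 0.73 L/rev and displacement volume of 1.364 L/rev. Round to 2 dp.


eta_v = (V_actual / V_disp) * 100
Ratio = 0.73 / 1.364 = 0.5352
eta_v = 0.5352 * 100 = 53.52%


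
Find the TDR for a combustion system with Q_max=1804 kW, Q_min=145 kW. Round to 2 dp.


TDR = Q_max / Q_min
TDR = 1804 / 145 = 12.44


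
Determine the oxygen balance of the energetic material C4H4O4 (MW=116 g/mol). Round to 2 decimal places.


OB = -1600 * (2C + H/2 - O) / MW
Inner = 2*4 + 4/2 - 4 = 6.00
OB = -1600 * 6.00 / 116 = -82.76%


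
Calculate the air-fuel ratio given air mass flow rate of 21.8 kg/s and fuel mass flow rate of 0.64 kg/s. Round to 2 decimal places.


AFR = m_air / m_fuel
AFR = 21.8 / 0.64 = 34.06


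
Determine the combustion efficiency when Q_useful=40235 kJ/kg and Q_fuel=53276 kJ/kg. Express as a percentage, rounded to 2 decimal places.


Efficiency = (Q_useful / Q_fuel) * 100
Efficiency = (40235 / 53276) * 100
Efficiency = 0.7552 * 100 = 75.52%


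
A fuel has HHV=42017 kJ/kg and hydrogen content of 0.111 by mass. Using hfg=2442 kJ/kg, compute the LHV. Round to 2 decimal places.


LHV = HHV - hfg * 9 * H
Water correction = 2442 * 9 * 0.111 = 2439.558 kJ/kg
LHV = 42017 - 2439.558 = 39577.44 kJ/kg


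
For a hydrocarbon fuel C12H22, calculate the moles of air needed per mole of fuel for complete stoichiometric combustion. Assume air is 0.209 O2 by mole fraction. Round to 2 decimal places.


Balanced combustion: C12H22 + 17.5 O2 -> 12 CO2 + 11 H2O
O2 needed = C + H/4 = 12 + 22/4 = 17.50 moles
Air moles = O2 / 0.209 = 17.50 / 0.209 = 83.73 moles air


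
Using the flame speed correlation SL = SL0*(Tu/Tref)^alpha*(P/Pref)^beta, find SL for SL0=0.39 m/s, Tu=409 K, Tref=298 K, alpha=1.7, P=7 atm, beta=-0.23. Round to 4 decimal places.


SL = SL0 * (Tu/Tref)^alpha * (P/Pref)^beta
T ratio = 409/298 = 1.37248322
(T ratio)^alpha = 1.37248322^1.7 = 1.713018
(P/Pref)^beta = 7^(-0.23) = 0.639186
SL = 0.39 * 1.713018 * 0.639186 = 0.4270 m/s


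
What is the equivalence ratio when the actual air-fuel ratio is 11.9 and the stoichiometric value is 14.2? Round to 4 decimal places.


phi = AFR_stoich / AFR_actual
phi = 14.2 / 11.9 = 1.1933


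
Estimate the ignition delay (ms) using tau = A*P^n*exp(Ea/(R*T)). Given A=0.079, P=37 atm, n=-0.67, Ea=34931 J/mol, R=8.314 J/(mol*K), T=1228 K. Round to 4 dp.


tau = A * P^n * exp(Ea/(R*T))
P^n = 37^(-0.67) = 0.08898255
Ea/(R*T) = 34931/(8.314*1228) = 3.421390
exp(Ea/(R*T)) = 30.611948
tau = 0.079 * 0.08898255 * 30.611948 = 0.2152 ms


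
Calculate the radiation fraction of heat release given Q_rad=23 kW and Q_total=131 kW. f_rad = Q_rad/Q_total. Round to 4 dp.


f_rad = Q_rad / Q_total
f_rad = 23 / 131 = 0.1756


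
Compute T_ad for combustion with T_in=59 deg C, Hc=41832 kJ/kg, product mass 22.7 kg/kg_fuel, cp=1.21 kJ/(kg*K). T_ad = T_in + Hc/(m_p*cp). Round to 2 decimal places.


T_ad = T_in + Hc / (m_p * cp)
Denominator = 22.7 * 1.21 = 27.4670
Temperature rise = 41832 / 27.4670 = 1522.99 K
T_ad = 59 + 1522.99 = 1581.99 deg C


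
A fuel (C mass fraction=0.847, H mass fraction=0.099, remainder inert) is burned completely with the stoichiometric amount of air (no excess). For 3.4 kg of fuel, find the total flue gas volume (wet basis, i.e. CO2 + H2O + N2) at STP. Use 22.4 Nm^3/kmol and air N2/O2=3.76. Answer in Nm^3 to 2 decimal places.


Per kg fuel: CO2 = (C/12 kmol)*22.4 = (0.847/12)*22.4 = 1.58107 Nm^3
Per kg fuel: H2O = (H/2 kmol)*22.4 = (0.099/2)*22.4 = 1.10880 Nm^3
O2 needed per kg fuel = C/12 + H/4 = 0.847/12 + 0.099/4 = 0.09533333 kmol
Per kg fuel: N2 = O2*3.76*22.4 = 0.09533333*3.76*22.4 = 8.02935 Nm^3
Total per kg = 1.58107 + 1.10880 + 8.02935 = 10.71922 Nm^3
Total = 10.71922 * 3.4 = 36.45 Nm^3


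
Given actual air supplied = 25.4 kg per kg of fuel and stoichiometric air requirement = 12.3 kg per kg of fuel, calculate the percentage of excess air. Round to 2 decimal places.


Excess air = actual - stoichiometric = 25.4 - 12.3 = 13.10 kg/kg fuel
Excess air % = (excess / stoich) * 100 = (13.10 / 12.3) * 100 = 106.50%


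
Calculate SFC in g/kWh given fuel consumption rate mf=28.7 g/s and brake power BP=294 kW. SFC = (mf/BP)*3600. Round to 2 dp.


SFC = (mf / BP) * 3600
Rate = 28.7 / 294 = 0.097619 g/(s*kW)
SFC = 0.097619 * 3600 = 351.43 g/kWh


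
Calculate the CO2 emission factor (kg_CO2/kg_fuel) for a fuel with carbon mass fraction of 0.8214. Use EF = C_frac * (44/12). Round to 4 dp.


EF = C_frac * (M_CO2 / M_C)
EF = 0.8214 * (44/12)
EF = 0.8214 * 3.666667 = 3.0118 kg_CO2/kg_fuel


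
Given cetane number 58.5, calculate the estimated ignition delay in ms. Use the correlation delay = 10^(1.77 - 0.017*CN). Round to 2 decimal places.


delay = 10^(1.77 - 0.017*CN)
Exponent = 1.77 - 0.017*58.5 = 0.7755
delay = 10^0.7755 = 5.96 ms


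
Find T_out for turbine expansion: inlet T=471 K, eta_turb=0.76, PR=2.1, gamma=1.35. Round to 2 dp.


T_out = T_in * (1 - eta * (1 - PR^(-(gamma-1)/gamma)))
Exponent = -(1.35-1)/1.35 = -0.25925926
PR^exp = 2.1^(-0.25925926) = 0.82501466
Factor = 1 - 0.76*(1 - 0.82501466) = 0.86701114
T_out = 471 * 0.86701114 = 408.36 K


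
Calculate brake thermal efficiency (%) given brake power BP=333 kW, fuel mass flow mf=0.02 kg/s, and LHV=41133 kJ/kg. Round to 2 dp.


eta_BTE = (BP / (mf * LHV)) * 100
Denominator = 0.02 * 41133 = 822.6600 kW
eta_BTE = (333 / 822.6600) * 100 = 40.48%


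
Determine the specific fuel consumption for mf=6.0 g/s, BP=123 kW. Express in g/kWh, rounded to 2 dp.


SFC = (mf / BP) * 3600
Rate = 6.0 / 123 = 0.048780 g/(s*kW)
SFC = 0.048780 * 3600 = 175.61 g/kWh


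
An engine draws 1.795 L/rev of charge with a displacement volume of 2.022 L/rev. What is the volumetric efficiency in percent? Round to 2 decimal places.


eta_v = (V_actual / V_disp) * 100
Ratio = 1.795 / 2.022 = 0.8877
eta_v = 0.8877 * 100 = 88.77%


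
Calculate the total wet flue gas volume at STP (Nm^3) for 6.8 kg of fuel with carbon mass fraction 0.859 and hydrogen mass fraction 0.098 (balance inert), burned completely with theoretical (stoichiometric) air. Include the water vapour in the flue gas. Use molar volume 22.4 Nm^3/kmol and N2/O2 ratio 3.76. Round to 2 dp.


Per kg fuel: CO2 = (C/12 kmol)*22.4 = (0.859/12)*22.4 = 1.60347 Nm^3
Per kg fuel: H2O = (H/2 kmol)*22.4 = (0.098/2)*22.4 = 1.09760 Nm^3
O2 needed per kg fuel = C/12 + H/4 = 0.859/12 + 0.098/4 = 0.09608333 kmol
Per kg fuel: N2 = O2*3.76*22.4 = 0.09608333*3.76*22.4 = 8.09252 Nm^3
Total per kg = 1.60347 + 1.09760 + 8.09252 = 10.79359 Nm^3
Total = 10.79359 * 6.8 = 73.40 Nm^3


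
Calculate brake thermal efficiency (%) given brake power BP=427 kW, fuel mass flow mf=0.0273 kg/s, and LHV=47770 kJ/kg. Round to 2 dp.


eta_BTE = (BP / (mf * LHV)) * 100
Denominator = 0.0273 * 47770 = 1304.1210 kW
eta_BTE = (427 / 1304.1210) * 100 = 32.74%


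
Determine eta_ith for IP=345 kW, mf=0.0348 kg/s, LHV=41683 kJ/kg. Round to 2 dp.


eta_ith = (IP / (mf * LHV)) * 100
Denominator = 0.0348 * 41683 = 1450.5684 kW
eta_ith = (345 / 1450.5684) * 100 = 23.78%


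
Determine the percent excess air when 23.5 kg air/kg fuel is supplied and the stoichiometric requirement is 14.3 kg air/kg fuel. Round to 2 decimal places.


Excess air = actual - stoichiometric = 23.5 - 14.3 = 9.20 kg/kg fuel
Excess air % = (excess / stoich) * 100 = (9.20 / 14.3) * 100 = 64.34%


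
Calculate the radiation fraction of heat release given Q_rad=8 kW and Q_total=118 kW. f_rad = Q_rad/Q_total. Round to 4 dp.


f_rad = Q_rad / Q_total
f_rad = 8 / 118 = 0.0678


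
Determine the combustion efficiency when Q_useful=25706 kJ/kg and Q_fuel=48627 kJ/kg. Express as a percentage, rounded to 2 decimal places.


Efficiency = (Q_useful / Q_fuel) * 100
Efficiency = (25706 / 48627) * 100
Efficiency = 0.5286 * 100 = 52.86%


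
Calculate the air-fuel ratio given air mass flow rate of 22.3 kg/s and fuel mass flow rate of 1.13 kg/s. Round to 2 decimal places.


AFR = m_air / m_fuel
AFR = 22.3 / 1.13 = 19.73


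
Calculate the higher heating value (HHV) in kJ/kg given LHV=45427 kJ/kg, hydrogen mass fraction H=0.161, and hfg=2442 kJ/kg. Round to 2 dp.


HHV = LHV + hfg * 9 * H
Water addition = 2442 * 9 * 0.161 = 3538.458 kJ/kg
HHV = 45427 + 3538.458 = 48965.46 kJ/kg


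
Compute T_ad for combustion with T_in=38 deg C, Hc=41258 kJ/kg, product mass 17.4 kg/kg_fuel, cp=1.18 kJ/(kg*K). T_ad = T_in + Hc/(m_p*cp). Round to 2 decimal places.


T_ad = T_in + Hc / (m_p * cp)
Denominator = 17.4 * 1.18 = 20.5320
Temperature rise = 41258 / 20.5320 = 2009.45 K
T_ad = 38 + 2009.45 = 2047.45 deg C


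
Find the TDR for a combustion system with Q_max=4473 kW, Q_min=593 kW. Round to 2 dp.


TDR = Q_max / Q_min
TDR = 4473 / 593 = 7.54


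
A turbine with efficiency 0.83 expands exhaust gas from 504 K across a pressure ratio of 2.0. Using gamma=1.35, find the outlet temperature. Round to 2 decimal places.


T_out = T_in * (1 - eta * (1 - PR^(-(gamma-1)/gamma)))
Exponent = -(1.35-1)/1.35 = -0.25925926
PR^exp = 2.0^(-0.25925926) = 0.83551680
Factor = 1 - 0.83*(1 - 0.83551680) = 0.86347894
T_out = 504 * 0.86347894 = 435.19 K


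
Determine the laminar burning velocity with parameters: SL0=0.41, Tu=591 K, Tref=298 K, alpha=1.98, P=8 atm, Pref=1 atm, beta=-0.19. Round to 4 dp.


SL = SL0 * (Tu/Tref)^alpha * (P/Pref)^beta
T ratio = 591/298 = 1.98322148
(T ratio)^alpha = 1.98322148^1.98 = 3.879672
(P/Pref)^beta = 8^(-0.19) = 0.673617
SL = 0.41 * 3.879672 * 0.673617 = 1.0715 m/s


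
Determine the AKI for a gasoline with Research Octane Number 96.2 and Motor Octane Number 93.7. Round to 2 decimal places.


AKI = (RON + MON) / 2
AKI = (96.2 + 93.7) / 2
AKI = 189.9 / 2 = 94.95


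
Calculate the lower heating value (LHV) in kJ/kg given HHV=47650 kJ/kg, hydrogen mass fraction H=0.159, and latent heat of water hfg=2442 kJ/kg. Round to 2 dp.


LHV = HHV - hfg * 9 * H
Water correction = 2442 * 9 * 0.159 = 3494.502 kJ/kg
LHV = 47650 - 3494.502 = 44155.50 kJ/kg


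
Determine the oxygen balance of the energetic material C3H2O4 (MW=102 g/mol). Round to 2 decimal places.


OB = -1600 * (2C + H/2 - O) / MW
Inner = 2*3 + 2/2 - 4 = 3.00
OB = -1600 * 3.00 / 102 = -47.06%


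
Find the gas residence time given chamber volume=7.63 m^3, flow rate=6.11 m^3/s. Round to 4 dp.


tau = V / Q_flow
tau = 7.63 / 6.11 = 1.2488 s


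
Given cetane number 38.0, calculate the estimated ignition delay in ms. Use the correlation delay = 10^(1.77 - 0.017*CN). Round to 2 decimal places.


delay = 10^(1.77 - 0.017*CN)
Exponent = 1.77 - 0.017*38.0 = 1.1240
delay = 10^1.1240 = 13.30 ms


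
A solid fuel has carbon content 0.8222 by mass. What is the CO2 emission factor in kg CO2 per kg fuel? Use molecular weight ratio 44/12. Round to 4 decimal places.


EF = C_frac * (M_CO2 / M_C)
EF = 0.8222 * (44/12)
EF = 0.8222 * 3.666667 = 3.0147 kg_CO2/kg_fuel


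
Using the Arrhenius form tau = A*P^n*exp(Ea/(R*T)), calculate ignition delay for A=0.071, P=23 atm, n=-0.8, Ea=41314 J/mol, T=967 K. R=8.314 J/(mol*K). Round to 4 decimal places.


tau = A * P^n * exp(Ea/(R*T))
P^n = 23^(-0.8) = 0.08139875
Ea/(R*T) = 41314/(8.314*967) = 5.138789
exp(Ea/(R*T)) = 170.509086
tau = 0.071 * 0.08139875 * 170.509086 = 0.9854 ms


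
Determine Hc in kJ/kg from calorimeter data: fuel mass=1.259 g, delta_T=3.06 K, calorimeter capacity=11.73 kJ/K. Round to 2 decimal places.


Hc = C_cal * delta_T / m_fuel
Q_released = 11.73 * 3.06 = 35.8938 kJ
m_fuel = 1.259 g = 1.259/1000 kg = 0.001259 kg
Hc = 35.8938 / 0.001259 = 28509.77 kJ/kg


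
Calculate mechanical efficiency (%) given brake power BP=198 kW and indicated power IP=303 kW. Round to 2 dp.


eta_mech = (BP / IP) * 100
Ratio = 198 / 303 = 0.6535
eta_mech = 0.6535 * 100 = 65.35%


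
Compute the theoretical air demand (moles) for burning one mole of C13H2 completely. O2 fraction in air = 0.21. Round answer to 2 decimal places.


Balanced combustion: C13H2 + 13.5 O2 -> 13 CO2 + 1 H2O
O2 needed = C + H/4 = 13 + 2/4 = 13.50 moles
Air moles = O2 / 0.21 = 13.50 / 0.21 = 64.29 moles air


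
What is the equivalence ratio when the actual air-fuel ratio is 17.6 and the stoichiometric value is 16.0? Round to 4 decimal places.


phi = AFR_stoich / AFR_actual
phi = 16.0 / 17.6 = 0.9091


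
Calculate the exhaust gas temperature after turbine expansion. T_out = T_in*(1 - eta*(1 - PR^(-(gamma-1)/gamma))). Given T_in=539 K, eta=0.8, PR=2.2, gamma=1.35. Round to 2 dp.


T_out = T_in * (1 - eta * (1 - PR^(-(gamma-1)/gamma)))
Exponent = -(1.35-1)/1.35 = -0.25925926
PR^exp = 2.2^(-0.25925926) = 0.81512413
Factor = 1 - 0.8*(1 - 0.81512413) = 0.85209930
T_out = 539 * 0.85209930 = 459.28 K


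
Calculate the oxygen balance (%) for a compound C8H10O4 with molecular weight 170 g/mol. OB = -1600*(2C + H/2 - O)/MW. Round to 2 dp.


OB = -1600 * (2C + H/2 - O) / MW
Inner = 2*8 + 10/2 - 4 = 17.00
OB = -1600 * 17.00 / 170 = -160.00%


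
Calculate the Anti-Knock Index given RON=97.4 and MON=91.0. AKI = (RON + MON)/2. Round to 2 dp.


AKI = (RON + MON) / 2
AKI = (97.4 + 91.0) / 2
AKI = 188.4 / 2 = 94.20


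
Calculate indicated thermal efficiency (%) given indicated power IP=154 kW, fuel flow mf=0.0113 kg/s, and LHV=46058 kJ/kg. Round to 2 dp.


eta_ith = (IP / (mf * LHV)) * 100
Denominator = 0.0113 * 46058 = 520.4554 kW
eta_ith = (154 / 520.4554) * 100 = 29.59%


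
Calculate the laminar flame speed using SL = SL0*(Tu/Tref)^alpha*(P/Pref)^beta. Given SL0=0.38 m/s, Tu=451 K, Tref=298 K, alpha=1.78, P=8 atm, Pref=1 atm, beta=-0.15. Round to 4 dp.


SL = SL0 * (Tu/Tref)^alpha * (P/Pref)^beta
T ratio = 451/298 = 1.51342282
(T ratio)^alpha = 1.51342282^1.78 = 2.090881
(P/Pref)^beta = 8^(-0.15) = 0.732043
SL = 0.38 * 2.090881 * 0.732043 = 0.5816 m/s


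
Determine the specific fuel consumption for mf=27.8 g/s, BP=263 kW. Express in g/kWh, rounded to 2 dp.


SFC = (mf / BP) * 3600
Rate = 27.8 / 263 = 0.105703 g/(s*kW)
SFC = 0.105703 * 3600 = 380.53 g/kWh


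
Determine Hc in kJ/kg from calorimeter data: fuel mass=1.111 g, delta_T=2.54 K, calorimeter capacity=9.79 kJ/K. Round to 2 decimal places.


Hc = C_cal * delta_T / m_fuel
Q_released = 9.79 * 2.54 = 24.8666 kJ
m_fuel = 1.111 g = 1.111/1000 kg = 0.001111 kg
Hc = 24.8666 / 0.001111 = 22382.18 kJ/kg


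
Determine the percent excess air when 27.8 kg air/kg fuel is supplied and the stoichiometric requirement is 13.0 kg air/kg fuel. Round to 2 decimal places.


Excess air = actual - stoichiometric = 27.8 - 13.0 = 14.80 kg/kg fuel
Excess air % = (excess / stoich) * 100 = (14.80 / 13.0) * 100 = 113.85%


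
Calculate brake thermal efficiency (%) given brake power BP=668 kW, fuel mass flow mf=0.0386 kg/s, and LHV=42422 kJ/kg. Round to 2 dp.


eta_BTE = (BP / (mf * LHV)) * 100
Denominator = 0.0386 * 42422 = 1637.4892 kW
eta_BTE = (668 / 1637.4892) * 100 = 40.79%


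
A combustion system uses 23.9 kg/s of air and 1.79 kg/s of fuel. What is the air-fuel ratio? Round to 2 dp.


AFR = m_air / m_fuel
AFR = 23.9 / 1.79 = 13.35


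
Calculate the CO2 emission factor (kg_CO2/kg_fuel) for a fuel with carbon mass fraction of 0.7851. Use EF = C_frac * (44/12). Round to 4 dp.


EF = C_frac * (M_CO2 / M_C)
EF = 0.7851 * (44/12)
EF = 0.7851 * 3.666667 = 2.8787 kg_CO2/kg_fuel


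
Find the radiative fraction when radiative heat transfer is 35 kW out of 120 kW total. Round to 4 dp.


f_rad = Q_rad / Q_total
f_rad = 35 / 120 = 0.2917


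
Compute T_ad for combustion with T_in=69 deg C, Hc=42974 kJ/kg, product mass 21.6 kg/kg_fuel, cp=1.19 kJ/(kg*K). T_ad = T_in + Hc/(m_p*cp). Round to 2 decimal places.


T_ad = T_in + Hc / (m_p * cp)
Denominator = 21.6 * 1.19 = 25.7040
Temperature rise = 42974 / 25.7040 = 1671.88 K
T_ad = 69 + 1671.88 = 1740.88 deg C


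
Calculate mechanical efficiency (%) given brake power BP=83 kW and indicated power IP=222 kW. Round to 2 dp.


eta_mech = (BP / IP) * 100
Ratio = 83 / 222 = 0.3739
eta_mech = 0.3739 * 100 = 37.39%


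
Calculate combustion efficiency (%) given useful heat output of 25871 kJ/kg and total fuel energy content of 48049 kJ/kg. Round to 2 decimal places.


Efficiency = (Q_useful / Q_fuel) * 100
Efficiency = (25871 / 48049) * 100
Efficiency = 0.5384 * 100 = 53.84%


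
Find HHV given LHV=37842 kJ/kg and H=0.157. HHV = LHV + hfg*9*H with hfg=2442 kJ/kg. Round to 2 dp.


HHV = LHV + hfg * 9 * H
Water addition = 2442 * 9 * 0.157 = 3450.546 kJ/kg
HHV = 37842 + 3450.546 = 41292.55 kJ/kg


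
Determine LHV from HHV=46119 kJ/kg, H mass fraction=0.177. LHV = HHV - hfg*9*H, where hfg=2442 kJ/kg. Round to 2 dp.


LHV = HHV - hfg * 9 * H
Water correction = 2442 * 9 * 0.177 = 3890.106 kJ/kg
LHV = 46119 - 3890.106 = 42228.89 kJ/kg


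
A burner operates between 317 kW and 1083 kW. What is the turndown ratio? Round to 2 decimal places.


TDR = Q_max / Q_min
TDR = 1083 / 317 = 3.42


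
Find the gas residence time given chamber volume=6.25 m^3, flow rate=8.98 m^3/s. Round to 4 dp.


tau = V / Q_flow
tau = 6.25 / 8.98 = 0.6960 s


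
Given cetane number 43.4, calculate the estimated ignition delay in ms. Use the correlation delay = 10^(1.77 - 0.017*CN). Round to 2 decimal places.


delay = 10^(1.77 - 0.017*CN)
Exponent = 1.77 - 0.017*43.4 = 1.0322
delay = 10^1.0322 = 10.77 ms


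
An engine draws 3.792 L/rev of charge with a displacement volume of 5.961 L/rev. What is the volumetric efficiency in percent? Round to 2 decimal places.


eta_v = (V_actual / V_disp) * 100
Ratio = 3.792 / 5.961 = 0.6361
eta_v = 0.6361 * 100 = 63.61%


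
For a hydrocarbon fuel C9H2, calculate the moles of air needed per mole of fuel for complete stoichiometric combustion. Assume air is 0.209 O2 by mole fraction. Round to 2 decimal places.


Balanced combustion: C9H2 + 9.5 O2 -> 9 CO2 + 1 H2O
O2 needed = C + H/4 = 9 + 2/4 = 9.50 moles
Air moles = O2 / 0.209 = 9.50 / 0.209 = 45.45 moles air


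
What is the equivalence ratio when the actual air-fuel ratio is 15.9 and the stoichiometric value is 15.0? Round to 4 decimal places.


phi = AFR_stoich / AFR_actual
phi = 15.0 / 15.9 = 0.9434


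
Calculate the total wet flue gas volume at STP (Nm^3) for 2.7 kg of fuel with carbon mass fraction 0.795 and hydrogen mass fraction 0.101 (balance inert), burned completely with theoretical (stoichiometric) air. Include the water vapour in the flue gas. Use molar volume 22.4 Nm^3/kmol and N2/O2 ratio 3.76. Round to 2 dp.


Per kg fuel: CO2 = (C/12 kmol)*22.4 = (0.795/12)*22.4 = 1.48400 Nm^3
Per kg fuel: H2O = (H/2 kmol)*22.4 = (0.101/2)*22.4 = 1.13120 Nm^3
O2 needed per kg fuel = C/12 + H/4 = 0.795/12 + 0.101/4 = 0.09150000 kmol
Per kg fuel: N2 = O2*3.76*22.4 = 0.09150000*3.76*22.4 = 7.70650 Nm^3
Total per kg = 1.48400 + 1.13120 + 7.70650 = 10.32170 Nm^3
Total = 10.32170 * 2.7 = 27.87 Nm^3


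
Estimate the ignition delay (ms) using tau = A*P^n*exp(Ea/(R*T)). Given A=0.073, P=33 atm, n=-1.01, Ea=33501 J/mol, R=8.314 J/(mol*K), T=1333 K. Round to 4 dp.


tau = A * P^n * exp(Ea/(R*T))
P^n = 33^(-1.01) = 0.02926179
Ea/(R*T) = 33501/(8.314*1333) = 3.022857
exp(Ea/(R*T)) = 20.549919
tau = 0.073 * 0.02926179 * 20.549919 = 0.0439 ms


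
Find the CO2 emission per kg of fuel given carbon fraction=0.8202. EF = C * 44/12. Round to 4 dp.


EF = C_frac * (M_CO2 / M_C)
EF = 0.8202 * (44/12)
EF = 0.8202 * 3.666667 = 3.0074 kg_CO2/kg_fuel


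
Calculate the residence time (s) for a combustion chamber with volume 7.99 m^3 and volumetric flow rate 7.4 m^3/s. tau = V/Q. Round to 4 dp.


tau = V / Q_flow
tau = 7.99 / 7.4 = 1.0797 s


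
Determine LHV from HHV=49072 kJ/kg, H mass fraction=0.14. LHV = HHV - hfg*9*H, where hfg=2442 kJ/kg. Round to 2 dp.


LHV = HHV - hfg * 9 * H
Water correction = 2442 * 9 * 0.14 = 3076.920 kJ/kg
LHV = 49072 - 3076.920 = 45995.08 kJ/kg


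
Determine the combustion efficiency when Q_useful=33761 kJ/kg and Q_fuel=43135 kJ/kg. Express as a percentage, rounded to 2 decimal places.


Efficiency = (Q_useful / Q_fuel) * 100
Efficiency = (33761 / 43135) * 100
Efficiency = 0.7827 * 100 = 78.27%


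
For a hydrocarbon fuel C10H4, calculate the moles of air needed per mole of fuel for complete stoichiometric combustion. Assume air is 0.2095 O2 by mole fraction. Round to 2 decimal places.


Balanced combustion: C10H4 + 11 O2 -> 10 CO2 + 2 H2O
O2 needed = C + H/4 = 10 + 4/4 = 11.00 moles
Air moles = O2 / 0.2095 = 11.00 / 0.2095 = 52.51 moles air


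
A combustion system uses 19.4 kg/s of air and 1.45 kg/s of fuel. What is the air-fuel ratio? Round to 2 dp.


AFR = m_air / m_fuel
AFR = 19.4 / 1.45 = 13.38


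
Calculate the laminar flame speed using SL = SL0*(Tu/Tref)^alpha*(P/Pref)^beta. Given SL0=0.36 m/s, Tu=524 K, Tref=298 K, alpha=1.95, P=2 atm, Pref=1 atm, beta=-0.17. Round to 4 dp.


SL = SL0 * (Tu/Tref)^alpha * (P/Pref)^beta
T ratio = 524/298 = 1.75838926
(T ratio)^alpha = 1.75838926^1.95 = 3.005898
(P/Pref)^beta = 2^(-0.17) = 0.888843
SL = 0.36 * 3.005898 * 0.888843 = 0.9618 m/s


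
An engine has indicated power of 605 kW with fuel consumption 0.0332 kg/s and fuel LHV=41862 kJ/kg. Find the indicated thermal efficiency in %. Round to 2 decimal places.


eta_ith = (IP / (mf * LHV)) * 100
Denominator = 0.0332 * 41862 = 1389.8184 kW
eta_ith = (605 / 1389.8184) * 100 = 43.53%


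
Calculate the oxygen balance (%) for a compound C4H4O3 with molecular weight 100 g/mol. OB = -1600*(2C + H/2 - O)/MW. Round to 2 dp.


OB = -1600 * (2C + H/2 - O) / MW
Inner = 2*4 + 4/2 - 3 = 7.00
OB = -1600 * 7.00 / 100 = -112.00%


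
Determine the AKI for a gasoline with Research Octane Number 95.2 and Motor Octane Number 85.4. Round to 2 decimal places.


AKI = (RON + MON) / 2
AKI = (95.2 + 85.4) / 2
AKI = 180.6 / 2 = 90.30


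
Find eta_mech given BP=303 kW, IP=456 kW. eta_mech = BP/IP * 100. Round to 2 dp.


eta_mech = (BP / IP) * 100
Ratio = 303 / 456 = 0.6645
eta_mech = 0.6645 * 100 = 66.45%


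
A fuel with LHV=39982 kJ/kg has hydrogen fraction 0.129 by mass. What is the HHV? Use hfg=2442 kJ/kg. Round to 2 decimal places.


HHV = LHV + hfg * 9 * H
Water addition = 2442 * 9 * 0.129 = 2835.162 kJ/kg
HHV = 39982 + 2835.162 = 42817.16 kJ/kg


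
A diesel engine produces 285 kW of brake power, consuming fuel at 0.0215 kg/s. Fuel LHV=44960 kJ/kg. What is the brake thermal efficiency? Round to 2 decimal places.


eta_BTE = (BP / (mf * LHV)) * 100
Denominator = 0.0215 * 44960 = 966.6400 kW
eta_BTE = (285 / 966.6400) * 100 = 29.48%


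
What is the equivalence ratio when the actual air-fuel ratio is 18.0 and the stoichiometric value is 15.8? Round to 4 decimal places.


phi = AFR_stoich / AFR_actual
phi = 15.8 / 18.0 = 0.8778


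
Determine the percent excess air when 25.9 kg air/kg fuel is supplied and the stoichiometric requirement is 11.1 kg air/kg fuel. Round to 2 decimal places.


Excess air = actual - stoichiometric = 25.9 - 11.1 = 14.80 kg/kg fuel
Excess air % = (excess / stoich) * 100 = (14.80 / 11.1) * 100 = 133.33%


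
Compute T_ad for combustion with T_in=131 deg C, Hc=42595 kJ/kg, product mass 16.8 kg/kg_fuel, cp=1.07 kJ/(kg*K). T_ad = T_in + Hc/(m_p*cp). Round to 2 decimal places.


T_ad = T_in + Hc / (m_p * cp)
Denominator = 16.8 * 1.07 = 17.9760
Temperature rise = 42595 / 17.9760 = 2369.55 K
T_ad = 131 + 2369.55 = 2500.55 deg C


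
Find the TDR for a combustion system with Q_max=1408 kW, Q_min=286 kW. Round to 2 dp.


TDR = Q_max / Q_min
TDR = 1408 / 286 = 4.92


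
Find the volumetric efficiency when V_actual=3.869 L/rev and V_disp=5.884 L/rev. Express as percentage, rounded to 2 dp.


eta_v = (V_actual / V_disp) * 100
Ratio = 3.869 / 5.884 = 0.6575
eta_v = 0.6575 * 100 = 65.75%


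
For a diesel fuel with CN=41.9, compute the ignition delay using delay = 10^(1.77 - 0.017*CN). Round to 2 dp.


delay = 10^(1.77 - 0.017*CN)
Exponent = 1.77 - 0.017*41.9 = 1.0577
delay = 10^1.0577 = 11.42 ms


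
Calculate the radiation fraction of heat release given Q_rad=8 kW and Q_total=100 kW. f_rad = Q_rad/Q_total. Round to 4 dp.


f_rad = Q_rad / Q_total
f_rad = 8 / 100 = 0.0800


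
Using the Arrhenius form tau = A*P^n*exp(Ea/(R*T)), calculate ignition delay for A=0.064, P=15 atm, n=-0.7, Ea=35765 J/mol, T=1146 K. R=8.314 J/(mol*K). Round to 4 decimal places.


tau = A * P^n * exp(Ea/(R*T))
P^n = 15^(-0.7) = 0.15022289
Ea/(R*T) = 35765/(8.314*1146) = 3.753735
exp(Ea/(R*T)) = 42.680188
tau = 0.064 * 0.15022289 * 42.680188 = 0.4103 ms


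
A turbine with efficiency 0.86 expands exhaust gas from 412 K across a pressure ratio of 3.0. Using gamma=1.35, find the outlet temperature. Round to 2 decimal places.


T_out = T_in * (1 - eta * (1 - PR^(-(gamma-1)/gamma)))
Exponent = -(1.35-1)/1.35 = -0.25925926
PR^exp = 3.0^(-0.25925926) = 0.75214556
Factor = 1 - 0.86*(1 - 0.75214556) = 0.78684518
T_out = 412 * 0.78684518 = 324.18 K


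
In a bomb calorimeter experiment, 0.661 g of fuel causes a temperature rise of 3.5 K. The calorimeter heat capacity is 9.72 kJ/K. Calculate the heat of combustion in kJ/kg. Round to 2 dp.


Hc = C_cal * delta_T / m_fuel
Q_released = 9.72 * 3.5 = 34.0200 kJ
m_fuel = 0.661 g = 0.661/1000 kg = 0.000661 kg
Hc = 34.0200 / 0.000661 = 51467.47 kJ/kg


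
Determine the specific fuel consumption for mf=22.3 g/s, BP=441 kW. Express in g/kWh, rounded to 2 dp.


SFC = (mf / BP) * 3600
Rate = 22.3 / 441 = 0.050567 g/(s*kW)
SFC = 0.050567 * 3600 = 182.04 g/kWh


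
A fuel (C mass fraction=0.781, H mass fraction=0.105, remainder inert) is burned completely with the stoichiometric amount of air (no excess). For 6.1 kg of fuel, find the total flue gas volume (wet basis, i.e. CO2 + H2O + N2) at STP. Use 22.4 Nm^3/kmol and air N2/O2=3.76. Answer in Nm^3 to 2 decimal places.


Per kg fuel: CO2 = (C/12 kmol)*22.4 = (0.781/12)*22.4 = 1.45787 Nm^3
Per kg fuel: H2O = (H/2 kmol)*22.4 = (0.105/2)*22.4 = 1.17600 Nm^3
O2 needed per kg fuel = C/12 + H/4 = 0.781/12 + 0.105/4 = 0.09133333 kmol
Per kg fuel: N2 = O2*3.76*22.4 = 0.09133333*3.76*22.4 = 7.69246 Nm^3
Total per kg = 1.45787 + 1.17600 + 7.69246 = 10.32633 Nm^3
Total = 10.32633 * 6.1 = 62.99 Nm^3


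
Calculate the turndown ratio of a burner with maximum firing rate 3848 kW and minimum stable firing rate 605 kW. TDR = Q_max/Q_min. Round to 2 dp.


TDR = Q_max / Q_min
TDR = 3848 / 605 = 6.36


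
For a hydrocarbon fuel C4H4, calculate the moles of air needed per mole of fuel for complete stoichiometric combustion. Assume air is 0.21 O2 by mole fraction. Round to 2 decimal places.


Balanced combustion: C4H4 + 5 O2 -> 4 CO2 + 2 H2O
O2 needed = C + H/4 = 4 + 4/4 = 5.00 moles
Air moles = O2 / 0.21 = 5.00 / 0.21 = 23.81 moles air


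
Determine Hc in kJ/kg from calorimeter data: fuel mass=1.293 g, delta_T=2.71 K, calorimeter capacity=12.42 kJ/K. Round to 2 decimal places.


Hc = C_cal * delta_T / m_fuel
Q_released = 12.42 * 2.71 = 33.6582 kJ
m_fuel = 1.293 g = 1.293/1000 kg = 0.001293 kg
Hc = 33.6582 / 0.001293 = 26031.09 kJ/kg


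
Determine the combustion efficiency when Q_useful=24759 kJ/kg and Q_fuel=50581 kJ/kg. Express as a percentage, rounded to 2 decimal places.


Efficiency = (Q_useful / Q_fuel) * 100
Efficiency = (24759 / 50581) * 100
Efficiency = 0.4895 * 100 = 48.95%


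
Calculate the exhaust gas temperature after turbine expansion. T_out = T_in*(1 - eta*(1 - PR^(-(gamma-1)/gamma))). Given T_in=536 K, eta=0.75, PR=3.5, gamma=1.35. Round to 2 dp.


T_out = T_in * (1 - eta * (1 - PR^(-(gamma-1)/gamma)))
Exponent = -(1.35-1)/1.35 = -0.25925926
PR^exp = 3.5^(-0.25925926) = 0.72267881
Factor = 1 - 0.75*(1 - 0.72267881) = 0.79200911
T_out = 536 * 0.79200911 = 424.52 K


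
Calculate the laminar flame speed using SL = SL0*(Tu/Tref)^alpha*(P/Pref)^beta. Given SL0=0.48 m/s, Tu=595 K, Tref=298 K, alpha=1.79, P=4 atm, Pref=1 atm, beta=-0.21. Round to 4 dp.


SL = SL0 * (Tu/Tref)^alpha * (P/Pref)^beta
T ratio = 595/298 = 1.99664430
(T ratio)^alpha = 1.99664430^1.79 = 3.447770
(P/Pref)^beta = 4^(-0.21) = 0.747425
SL = 0.48 * 3.447770 * 0.747425 = 1.2369 m/s


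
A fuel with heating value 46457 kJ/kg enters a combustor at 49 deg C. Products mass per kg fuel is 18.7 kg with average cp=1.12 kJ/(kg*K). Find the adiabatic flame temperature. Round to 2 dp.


T_ad = T_in + Hc / (m_p * cp)
Denominator = 18.7 * 1.12 = 20.9440
Temperature rise = 46457 / 20.9440 = 2218.15 K
T_ad = 49 + 2218.15 = 2267.15 deg C


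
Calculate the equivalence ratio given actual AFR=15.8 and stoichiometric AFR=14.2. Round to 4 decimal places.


phi = AFR_stoich / AFR_actual
phi = 14.2 / 15.8 = 0.8987


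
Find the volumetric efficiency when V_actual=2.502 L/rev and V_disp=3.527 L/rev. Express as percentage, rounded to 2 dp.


eta_v = (V_actual / V_disp) * 100
Ratio = 2.502 / 3.527 = 0.7094
eta_v = 0.7094 * 100 = 70.94%


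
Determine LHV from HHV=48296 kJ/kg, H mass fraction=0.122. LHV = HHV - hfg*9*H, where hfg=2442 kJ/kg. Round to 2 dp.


LHV = HHV - hfg * 9 * H
Water correction = 2442 * 9 * 0.122 = 2681.316 kJ/kg
LHV = 48296 - 2681.316 = 45614.68 kJ/kg


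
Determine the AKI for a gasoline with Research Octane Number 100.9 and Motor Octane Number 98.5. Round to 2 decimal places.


AKI = (RON + MON) / 2
AKI = (100.9 + 98.5) / 2
AKI = 199.4 / 2 = 99.70


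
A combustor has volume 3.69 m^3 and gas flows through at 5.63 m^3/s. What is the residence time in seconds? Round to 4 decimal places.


tau = V / Q_flow
tau = 3.69 / 5.63 = 0.6554 s


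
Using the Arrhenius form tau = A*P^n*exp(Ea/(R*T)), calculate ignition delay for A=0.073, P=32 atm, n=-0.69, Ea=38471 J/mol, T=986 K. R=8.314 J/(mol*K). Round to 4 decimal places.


tau = A * P^n * exp(Ea/(R*T))
P^n = 32^(-0.69) = 0.09150536
Ea/(R*T) = 38471/(8.314*986) = 4.692957
exp(Ea/(R*T)) = 109.175494
tau = 0.073 * 0.09150536 * 109.175494 = 0.7293 ms


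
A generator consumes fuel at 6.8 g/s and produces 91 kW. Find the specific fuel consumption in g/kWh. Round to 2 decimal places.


SFC = (mf / BP) * 3600
Rate = 6.8 / 91 = 0.074725 g/(s*kW)
SFC = 0.074725 * 3600 = 269.01 g/kWh


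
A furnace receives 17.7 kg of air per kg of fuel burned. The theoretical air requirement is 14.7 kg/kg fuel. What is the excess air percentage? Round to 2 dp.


Excess air = actual - stoichiometric = 17.7 - 14.7 = 3.00 kg/kg fuel
Excess air % = (excess / stoich) * 100 = (3.00 / 14.7) * 100 = 20.41%


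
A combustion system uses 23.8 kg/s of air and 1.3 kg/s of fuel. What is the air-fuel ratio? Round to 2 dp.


AFR = m_air / m_fuel
AFR = 23.8 / 1.3 = 18.31


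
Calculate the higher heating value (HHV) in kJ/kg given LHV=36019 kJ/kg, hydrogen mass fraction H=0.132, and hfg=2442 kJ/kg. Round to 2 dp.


HHV = LHV + hfg * 9 * H
Water addition = 2442 * 9 * 0.132 = 2901.096 kJ/kg
HHV = 36019 + 2901.096 = 38920.10 kJ/kg
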